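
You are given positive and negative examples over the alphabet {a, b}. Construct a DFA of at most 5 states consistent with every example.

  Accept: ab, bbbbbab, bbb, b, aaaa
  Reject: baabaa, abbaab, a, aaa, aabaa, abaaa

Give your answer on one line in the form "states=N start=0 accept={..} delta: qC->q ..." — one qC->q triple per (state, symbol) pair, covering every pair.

states=3 start=0 accept={0,2} delta: 0a->1 0b->0 1a->2 1b->0 2a->1 2b->1

State merging on the prefix tree: take the shortest (then alphabetical) example prefix whose next move is undefined and point that move at state 0, else 1, else 2, ...; a target is out if some Accept/Reject pair would then sit in one state with the same input left (inseparable). If every existing state is out, open a new one.
a: 0a undefined. 0a->0: no, aaaa/a meet in 0. Open state 1: 0a->1.
b: 0b undefined. 0b->0: ok.
aa: 1a undefined. 1a->0: no, bbb/baabaa meet in 0. 1a->1: no, aaaa/a meet in 1. Open state 2: 1a->2.
ab: 1b undefined. 1b->0: ok.
aaa: 2a undefined. 2a->0: no, ab/aaa meet in 0. 2a->1: ok.
aab: 2b undefined. 2b->0: no, ab/abbaab meet in 0. 2b->1: ok.
All examples now run through 3 states with every (state, symbol) defined. Accept strings end in {0,2}, Reject strings end in {1}; accept={0,2}.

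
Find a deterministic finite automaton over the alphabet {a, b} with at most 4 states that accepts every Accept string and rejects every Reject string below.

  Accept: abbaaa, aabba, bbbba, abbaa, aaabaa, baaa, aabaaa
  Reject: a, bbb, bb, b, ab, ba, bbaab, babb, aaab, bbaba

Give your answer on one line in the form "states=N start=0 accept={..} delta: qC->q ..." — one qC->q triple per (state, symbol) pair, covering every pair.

states=4 start=0 accept={3} delta: 0a->0 0b->1 1a->2 1b->2 2a->3 2b->1 3a->3 3b->0

Grow the machine one transition at a time. Run the examples from 0; the earliest place one falls off (shortest prefix, ties alphabetical) gets sent to the lowest-numbered state that keeps every Accept/Reject pair distinguishable — a pair clashes when both reach the same state with identical unread suffix — and to a fresh state only if none does.
a: 0a undefined. 0a->0: ok.
b: 0b undefined. 0b->0: no, abbaaa/a meet in 0. Open state 1: 0b->1.
ba: 1a undefined. 1a->0: no, aaabaa/a meet in 0. 1a->1: no, aaabaa/b meet in 1. Open state 2: 1a->2.
bb: 1b undefined. 1b->0: no, abbaaa/a meet in 0. 1b->1: no, aabba/ba meet in 2. 1b->2: ok.
baa: 2a undefined. 2a->0: no, abbaaa/a meet in 0. 2a->1: no, abbaaa/b meet in 1. 2a->2: no, abbaaa/bb meet in 2. Open state 3: 2a->3.
bab: 2b undefined. 2b->0: no, bbbba/bb meet in 2. 2b->1: ok.
baaa: 3a undefined. 3a->0: no, abbaaa/a meet in 0. 3a->1: no, abbaaa/bb meet in 2. 3a->2: no, abbaa/bb meet in 2. 3a->3: ok.
bbab: 3b undefined. 3b->0: ok.
All examples now run through 4 states with every (state, symbol) defined. Accept strings end in {3}, Reject strings end in {0,1,2}; accept={3}.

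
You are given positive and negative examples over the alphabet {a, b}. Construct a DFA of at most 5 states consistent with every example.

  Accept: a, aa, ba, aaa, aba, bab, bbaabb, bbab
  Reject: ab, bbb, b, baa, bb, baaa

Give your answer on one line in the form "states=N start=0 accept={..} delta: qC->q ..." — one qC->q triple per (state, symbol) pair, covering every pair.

Fold the examples into a partial DFA from state 0: repeatedly fix the first undefined (state, symbol) met by the shortest-then-alphabetical prefix, trying targets in increasing order and rejecting any under which an Accept and a Reject string meet in one state with the same remainder; add a state when all current targets are rejected. Accepting states are where Accept strings end.
a: 0a undefined. 0a->0: ok.
b: 0b undefined. 0b->0: no, a/ab meet in 0. Open state 1: 0b->1.
ba: 1a undefined. 1a->0: no, a/baa meet in 0. 1a->1: no, ba/ab meet in 1. Open state 2: 1a->2.
bb: 1b undefined. 1b->0: no, a/bb meet in 0. 1b->1: ok.
baa: 2a undefined. 2a->0: no, a/baa meet in 0. 2a->1: no, ba/baaa meet in 2. 2a->2: no, ba/baa meet in 2. Open state 3: 2a->3.
bab: 2b undefined. 2b->0: ok.
baaa: 3a undefined. 3a->0: no, a/baaa meet in 0. 3a->1: ok.
bbaab: 3b undefined. 3b->0: no, bbaabb/ab meet in 1. 3b->1: no, bbaabb/ab meet in 1. 3b->2: ok.
All examples now run through 4 states with every (state, symbol) defined. Accept strings end in {0,2}, Reject strings end in {1,3}; accept={0,2}.

states=4 start=0 accept={0,2} delta: 0a->0 0b->1 1a->2 1b->1 2a->3 2b->0 3a->1 3b->2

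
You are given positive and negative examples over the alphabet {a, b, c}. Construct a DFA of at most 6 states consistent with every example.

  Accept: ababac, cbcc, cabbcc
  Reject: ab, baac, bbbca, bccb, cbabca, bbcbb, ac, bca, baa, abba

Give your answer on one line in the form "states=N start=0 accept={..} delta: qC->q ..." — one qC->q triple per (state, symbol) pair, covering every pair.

states=4 start=0 accept={3} delta: 0a->0 0b->1 0c->0 1a->1 1b->2 1c->2 2a->2 2b->0 2c->3 3a->0 3b->0 3c->3

State merging on the prefix tree: take the shortest (then alphabetical) example prefix whose next move is undefined and point that move at state 0, else 1, else 2, ...; a target is out if some Accept/Reject pair would then sit in one state with the same input left (inseparable). If every existing state is out, open a new one.
a: 0a undefined. 0a->0: ok.
b: 0b undefined. 0b->0: no, ababac/baac meet in 0 with "c" left. Open state 1: 0b->1.
c: 0c undefined. 0c->0: ok.
ba: 1a undefined. 1a->0: no, ababac/baac meet in 0. 1a->1: ok.
bb: 1b undefined. 1b->0: no, ababac/cbabca meet in 0. 1b->1: no, ababac/baac meet in 1 with "c" left. Open state 2: 1b->2.
bc: 1c undefined. 1c->0: no, cbcc/baac meet in 0. 1c->1: no, cbcc/ab meet in 1. 1c->2: ok.
bbb: 2b undefined. 2b->0: ok.
bbc: 2c undefined. 2c->0: no, cbcc/bbbca meet in 0. 2c->1: no, cbcc/ab meet in 1. 2c->2: no, cbcc/baac meet in 2. Open state 3: 2c->3.
bca: 2a undefined. 2a->0: no, ababac/bbbca meet in 0. 2a->1: no, ababac/baac meet in 2. 2a->2: ok.
bbcb: 3b undefined. 3b->0: ok.
cabbcc: 3c undefined. 3c->0: no, cabbcc/bbbca meet in 0. 3c->1: no, cabbcc/ab meet in 1. 3c->2: no, cabbcc/baac meet in 2. 3c->3: ok.
cbabca: 3a undefined. 3a->0: ok.
All examples now run through 4 states with every (state, symbol) defined. Accept strings end in {3}, Reject strings end in {0,1,2}; accept={3}.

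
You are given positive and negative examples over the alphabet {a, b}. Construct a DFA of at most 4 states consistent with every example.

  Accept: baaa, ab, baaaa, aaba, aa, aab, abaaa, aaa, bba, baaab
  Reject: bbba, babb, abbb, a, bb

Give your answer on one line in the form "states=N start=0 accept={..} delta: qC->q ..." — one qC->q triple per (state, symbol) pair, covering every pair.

states=4 start=0 accept={0,2,3} delta: 0a->1 0b->2 1a->3 1b->0 2a->0 2b->1 3a->0 3b->2

State merging on the prefix tree: take the shortest (then alphabetical) example prefix whose next move is undefined and point that move at state 0, else 1, else 2, ...; a target is out if some Accept/Reject pair would then sit in one state with the same input left (inseparable). If every existing state is out, open a new one.
a: 0a undefined. 0a->0: no, aa/a meet in 0. Open state 1: 0a->1.
b: 0b undefined. 0b->0: no, bba/bbba meet in 1. 0b->1: no, ab/bb meet in 1 with "b" left. Open state 2: 0b->2.
aa: 1a undefined. 1a->0: no, aaa/a meet in 1. 1a->1: no, aa/a meet in 1. 1a->2: no, aab/bb meet in 2 with "b" left. Open state 3: 1a->3.
ab: 1b undefined. 1b->0: ok.
ba: 2a undefined. 2a->0: ok.
bb: 2b undefined. 2b->0: no, ab/bbba meet in 0. 2b->1: ok.
aaa: 3a undefined. 3a->0: ok.
aab: 3b undefined. 3b->0: no, aaba/bbba meet in 1. 3b->1: no, aab/bbba meet in 1. 3b->2: ok.
All examples now run through 4 states with every (state, symbol) defined. Accept strings end in {0,2,3}, Reject strings end in {1}; accept={0,2,3}.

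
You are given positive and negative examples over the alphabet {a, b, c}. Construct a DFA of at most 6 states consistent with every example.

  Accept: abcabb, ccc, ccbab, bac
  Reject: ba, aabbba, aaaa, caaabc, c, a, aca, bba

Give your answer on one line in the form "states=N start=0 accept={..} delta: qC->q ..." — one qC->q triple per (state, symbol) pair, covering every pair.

Grow the machine one transition at a time. Run the examples from 0; the earliest place one falls off (shortest prefix, ties alphabetical) gets sent to the lowest-numbered state that keeps every Accept/Reject pair distinguishable — a pair clashes when both reach the same state with identical unread suffix — and to a fresh state only if none does.
a: 0a undefined. 0a->0: ok.
b: 0b undefined. 0b->0: no, bac/c meet in 0 with "c" left. Open state 1: 0b->1.
c: 0c undefined. 0c->0: no, ccc/aaaa meet in 0. 0c->1: ok.
ba: 1a undefined. 1a->0: no, bac/c meet in 1. 1a->1: ok.
bb: 1b undefined. 1b->0: ok.
cc: 1c undefined. 1c->0: no, abcabb/aaaa meet in 0. 1c->1: no, abcabb/ba meet in 1. Open state 2: 1c->2.
ccb: 2b undefined. 2b->0: no, ccbab/ba meet in 1. 2b->1: no, ccbab/aaaa meet in 0. 2b->2: ok.
ccc: 2c undefined. 2c->0: no, ccc/aaaa meet in 0. 2c->1: no, ccc/ba meet in 1. 2c->2: ok.
abca: 2a undefined. 2a->0: no, abcabb/aaaa meet in 0. 2a->1: no, abcabb/ba meet in 1. 2a->2: ok.
All examples now run through 3 states with every (state, symbol) defined. Accept strings end in {2}, Reject strings end in {0,1}; accept={2}.

states=3 start=0 accept={2} delta: 0a->0 0b->1 0c->1 1a->1 1b->0 1c->2 2a->2 2b->2 2c->2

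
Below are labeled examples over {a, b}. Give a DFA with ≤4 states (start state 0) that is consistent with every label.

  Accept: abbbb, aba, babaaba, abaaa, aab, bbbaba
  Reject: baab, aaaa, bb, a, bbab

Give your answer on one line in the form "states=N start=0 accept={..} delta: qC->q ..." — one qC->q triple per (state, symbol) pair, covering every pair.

states=3 start=0 accept={1} delta: 0a->0 0b->1 1a->1 1b->2 2a->1 2b->0

Fold the examples into a partial DFA from state 0: repeatedly fix the first undefined (state, symbol) met by the shortest-then-alphabetical prefix, trying targets in increasing order and rejecting any under which an Accept and a Reject string meet in one state with the same remainder; add a state when all current targets are rejected. Accepting states are where Accept strings end.
a: 0a undefined. 0a->0: ok.
b: 0b undefined. 0b->0: no, abbbb/baab meet in 0. Open state 1: 0b->1.
ba: 1a undefined. 1a->0: no, aba/aaaa meet in 0. 1a->1: ok.
bb: 1b undefined. 1b->0: no, abbbb/baab meet in 0. 1b->1: no, abbbb/baab meet in 1. Open state 2: 1b->2.
bba: 2a undefined. 2a->0: no, aba/bbab meet in 1. 2a->1: ok.
bbb: 2b undefined. 2b->0: ok.
All examples now run through 3 states with every (state, symbol) defined. Accept strings end in {1}, Reject strings end in {0,2}; accept={1}.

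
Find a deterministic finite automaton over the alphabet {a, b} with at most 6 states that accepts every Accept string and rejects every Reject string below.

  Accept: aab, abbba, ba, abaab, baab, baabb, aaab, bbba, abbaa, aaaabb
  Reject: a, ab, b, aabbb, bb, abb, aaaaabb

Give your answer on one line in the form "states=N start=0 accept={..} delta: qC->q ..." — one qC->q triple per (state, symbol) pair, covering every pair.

State merging on the prefix tree: take the shortest (then alphabetical) example prefix whose next move is undefined and point that move at state 0, else 1, else 2, ...; a target is out if some Accept/Reject pair would then sit in one state with the same input left (inseparable). If every existing state is out, open a new one.
a: 0a undefined. 0a->0: no, aab/ab meet in 0 with "b" left. Open state 1: 0a->1.
b: 0b undefined. 0b->0: no, ba/a meet in 1. 0b->1: ok.
aa: 1a undefined. 1a->0: no, aab/a meet in 1. 1a->1: no, aab/ab meet in 1 with "b" left. Open state 2: 1a->2.
ab: 1b undefined. 1b->0: no, abbba/a meet in 1. 1b->1: ok.
aaa: 2a undefined. 2a->0: no, abaab/a meet in 1. 2a->1: no, abaab/a meet in 1. 2a->2: no, baabb/aaaaabb meet in 2 with "bb" left. Open state 3: 2a->3.
aab: 2b undefined. 2b->0: ok.
aaaa: 3a undefined. 3a->0: no, aaaabb/a meet in 1. 3a->1: no, aaaabb/a meet in 1. 3a->2: no, baabb/aaaaabb meet in 3 with "bb" left. 3a->3: no, baabb/aaaaabb meet in 3 with "bb" left. Open state 4: 3a->4.
aaab: 3b undefined. 3b->0: no, baabb/a meet in 1. 3b->1: no, abaab/a meet in 1. 3b->2: ok.
aaaaa: 4a undefined. 4a->0: ok.
aaaab: 4b undefined. 4b->0: no, aaaabb/a meet in 1. 4b->1: no, aaaabb/a meet in 1. 4b->2: ok.
All examples now run through 5 states with every (state, symbol) defined. Accept strings end in {0,2,3}, Reject strings end in {1}; accept={0,2,3}.

states=5 start=0 accept={0,2,3} delta: 0a->1 0b->1 1a->2 1b->1 2a->3 2b->0 3a->4 3b->2 4a->0 4b->2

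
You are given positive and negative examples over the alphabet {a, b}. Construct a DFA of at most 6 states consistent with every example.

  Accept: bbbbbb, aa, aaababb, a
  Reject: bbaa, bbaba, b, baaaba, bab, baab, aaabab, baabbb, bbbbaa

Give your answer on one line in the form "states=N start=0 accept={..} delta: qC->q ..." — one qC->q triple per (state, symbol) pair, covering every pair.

states=3 start=0 accept={0} delta: 0a->0 0b->1 1a->1 1b->2 2a->1 2b->0

Grow the machine one transition at a time. Run the examples from 0; the earliest place one falls off (shortest prefix, ties alphabetical) gets sent to the lowest-numbered state that keeps every Accept/Reject pair distinguishable — a pair clashes when both reach the same state with identical unread suffix — and to a fresh state only if none does.
a: 0a undefined. 0a->0: ok.
b: 0b undefined. 0b->0: no, bbbbbb/bbaa meet in 0. Open state 1: 0b->1.
ba: 1a undefined. 1a->0: no, aa/baaaba meet in 0. 1a->1: ok.
bb: 1b undefined. 1b->0: no, bbbbbb/bbaa meet in 0. 1b->1: no, bbbbbb/bbaa meet in 1. Open state 2: 1b->2.
bba: 2a undefined. 2a->0: no, aa/bbaa meet in 0. 2a->1: ok.
bbb: 2b undefined. 2b->0: ok.
All examples now run through 3 states with every (state, symbol) defined. Accept strings end in {0}, Reject strings end in {1,2}; accept={0}.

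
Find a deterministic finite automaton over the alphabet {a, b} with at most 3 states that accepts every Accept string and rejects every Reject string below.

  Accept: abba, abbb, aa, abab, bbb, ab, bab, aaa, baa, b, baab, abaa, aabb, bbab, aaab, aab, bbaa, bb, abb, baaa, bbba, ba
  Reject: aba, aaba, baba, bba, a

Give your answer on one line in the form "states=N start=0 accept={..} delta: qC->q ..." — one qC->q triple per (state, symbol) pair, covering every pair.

states=3 start=0 accept={0,2} delta: 0a->1 0b->2 1a->2 1b->0 2a->2 2b->0

Grow the machine one transition at a time. Run the examples from 0; the earliest place one falls off (shortest prefix, ties alphabetical) gets sent to the lowest-numbered state that keeps every Accept/Reject pair distinguishable — a pair clashes when both reach the same state with identical unread suffix — and to a fresh state only if none does.
a: 0a undefined. 0a->0: no, abba/bba meet in 0 with "bba" left. Open state 1: 0a->1.
b: 0b undefined. 0b->0: no, bbba/bba meet in 1. 0b->1: no, b/a meet in 1. Open state 2: 0b->2.
aa: 1a undefined. 1a->0: no, aaa/a meet in 1. 1a->1: no, aa/a meet in 1. 1a->2: ok.
ab: 1b undefined. 1b->0: ok.
ba: 2a undefined. 2a->0: no, abba/baba meet in 0. 2a->1: no, abba/aba meet in 1. 2a->2: ok.
bb: 2b undefined. 2b->0: ok.
All examples now run through 3 states with every (state, symbol) defined. Accept strings end in {0,2}, Reject strings end in {1}; accept={0,2}.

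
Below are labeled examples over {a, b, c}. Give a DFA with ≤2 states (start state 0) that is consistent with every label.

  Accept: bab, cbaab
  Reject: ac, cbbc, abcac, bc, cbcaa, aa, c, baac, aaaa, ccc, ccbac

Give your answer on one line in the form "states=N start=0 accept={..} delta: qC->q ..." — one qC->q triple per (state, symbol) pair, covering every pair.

Grow the machine one transition at a time. Run the examples from 0; the earliest place one falls off (shortest prefix, ties alphabetical) gets sent to the lowest-numbered state that keeps every Accept/Reject pair distinguishable — a pair clashes when both reach the same state with identical unread suffix — and to a fresh state only if none does.
a: 0a undefined. 0a->0: ok.
b: 0b undefined. 0b->0: no, bab/aa meet in 0. Open state 1: 0b->1.
c: 0c undefined. 0c->0: ok.
ba: 1a undefined. 1a->0: ok.
bc: 1c undefined. 1c->0: ok.
cbb: 1b undefined. 1b->0: ok.
All examples now run through 2 states with every (state, symbol) defined. Accept strings end in {1}, Reject strings end in {0}; accept={1}.

states=2 start=0 accept={1} delta: 0a->0 0b->1 0c->0 1a->0 1b->0 1c->0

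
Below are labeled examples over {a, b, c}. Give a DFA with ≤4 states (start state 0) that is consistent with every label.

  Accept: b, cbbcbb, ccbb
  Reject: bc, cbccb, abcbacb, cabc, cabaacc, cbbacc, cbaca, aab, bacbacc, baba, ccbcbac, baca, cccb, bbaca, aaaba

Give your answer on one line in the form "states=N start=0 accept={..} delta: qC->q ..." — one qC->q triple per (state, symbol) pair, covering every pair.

Grow the machine one transition at a time. Run the examples from 0; the earliest place one falls off (shortest prefix, ties alphabetical) gets sent to the lowest-numbered state that keeps every Accept/Reject pair distinguishable — a pair clashes when both reach the same state with identical unread suffix — and to a fresh state only if none does.
a: 0a undefined. 0a->0: no, b/aab meet in 0 with "b" left. Open state 1: 0a->1.
b: 0b undefined. 0b->0: ok.
c: 0c undefined. 0c->0: no, b/bc meet in 0. 0c->1: ok.
aa: 1a undefined. 1a->0: no, b/aab meet in 0. 1a->1: ok.
ab: 1b undefined. 1b->0: no, b/aab meet in 0. 1b->1: ok.
cc: 1c undefined. 1c->0: no, b/abcbacb meet in 0. 1c->1: no, cbbcbb/bc meet in 1. Open state 2: 1c->2.
ccb: 2b undefined. 2b->0: no, b/abcbacb meet in 0. 2b->1: no, cbbcbb/bc meet in 1. 2b->2: no, cbbcbb/cabc meet in 2. Open state 3: 2b->3.
ccc: 2c undefined. 2c->0: no, b/cbccb meet in 0. 2c->1: ok.
baca: 2a undefined. 2a->0: no, b/cbaca meet in 0. 2a->1: ok.
ccbb: 3b undefined. 3b->0: ok.
ccbc: 3c undefined. 3c->0: ok.
abcba: 3a undefined. 3a->0: ok.
All examples now run through 4 states with every (state, symbol) defined. Accept strings end in {0}, Reject strings end in {1,2}; accept={0}.

states=4 start=0 accept={0} delta: 0a->1 0b->0 0c->1 1a->1 1b->1 1c->2 2a->1 2b->3 2c->1 3a->0 3b->0 3c->0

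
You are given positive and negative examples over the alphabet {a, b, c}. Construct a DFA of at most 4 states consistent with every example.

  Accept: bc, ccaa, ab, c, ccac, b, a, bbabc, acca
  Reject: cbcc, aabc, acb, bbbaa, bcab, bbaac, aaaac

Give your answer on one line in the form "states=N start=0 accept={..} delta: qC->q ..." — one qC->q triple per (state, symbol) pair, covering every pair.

states=3 start=0 accept={0,1} delta: 0a->1 0b->0 0c->1 1a->2 1b->0 1c->2 2a->0 2b->2 2c->2

Fold the examples into a partial DFA from state 0: repeatedly fix the first undefined (state, symbol) met by the shortest-then-alphabetical prefix, trying targets in increasing order and rejecting any under which an Accept and a Reject string meet in one state with the same remainder; add a state when all current targets are rejected. Accepting states are where Accept strings end.
a: 0a undefined. 0a->0: no, bc/aabc meet in 0 with "bc" left. Open state 1: 0a->1.
b: 0b undefined. 0b->0: ok.
c: 0c undefined. 0c->0: no, bc/cbcc meet in 0. 0c->1: ok.
aa: 1a undefined. 1a->0: no, bc/aabc meet in 1. 1a->1: no, bc/bbbaa meet in 1. Open state 2: 1a->2.
ab: 1b undefined. 1b->0: ok.
ac: 1c undefined. 1c->0: no, ccaa/bbbaa meet in 2. 1c->1: no, bc/cbcc meet in 1. 1c->2: ok.
aaa: 2a undefined. 2a->0: ok.
aab: 2b undefined. 2b->0: no, bc/aabc meet in 1. 2b->1: no, bc/acb meet in 1. 2b->2: ok.
acc: 2c undefined. 2c->0: no, ab/aabc meet in 0. 2c->1: no, bc/aabc meet in 1. 2c->2: ok.
All examples now run through 3 states with every (state, symbol) defined. Accept strings end in {0,1}, Reject strings end in {2}; accept={0,1}.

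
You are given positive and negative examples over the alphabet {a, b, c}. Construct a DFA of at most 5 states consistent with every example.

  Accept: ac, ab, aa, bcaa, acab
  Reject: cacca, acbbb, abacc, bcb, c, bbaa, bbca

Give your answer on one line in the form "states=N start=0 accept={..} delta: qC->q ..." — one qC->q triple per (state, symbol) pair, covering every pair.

states=5 start=0 accept={1,2,3} delta: 0a->1 0b->1 0c->0 1a->1 1b->2 1c->3 2a->3 2b->0 2c->3 3a->0 3b->4 3c->4 4a->0 4b->2 4c->0

State merging on the prefix tree: take the shortest (then alphabetical) example prefix whose next move is undefined and point that move at state 0, else 1, else 2, ...; a target is out if some Accept/Reject pair would then sit in one state with the same input left (inseparable). If every existing state is out, open a new one.
a: 0a undefined. 0a->0: no, ac/c meet in 0 with "c" left. Open state 1: 0a->1.
b: 0b undefined. 0b->0: no, aa/bbaa meet in 1 with "a" left. 0b->1: ok.
c: 0c undefined. 0c->0: ok.
aa: 1a undefined. 1a->0: no, aa/c meet in 0. 1a->1: ok.
ab: 1b undefined. 1b->0: no, ab/c meet in 0. 1b->1: no, ab/bbaa meet in 1. Open state 2: 1b->2.
ac: 1c undefined. 1c->0: no, ac/c meet in 0. 1c->1: no, ac/cacca meet in 1. 1c->2: no, bcaa/bbaa meet in 2 with "aa" left. Open state 3: 1c->3.
aba: 2a undefined. 2a->0: no, aa/bbaa meet in 1. 2a->1: no, aa/bbaa meet in 1. 2a->2: no, ab/bbaa meet in 2. 2a->3: ok.
aca: 3a undefined. 3a->0: ok.
acb: 3b undefined. 3b->0: no, ab/acbbb meet in 2. 3b->1: no, aa/bcb meet in 1. 3b->2: no, ab/bcb meet in 2. 3b->3: no, ac/acbbb meet in 3. Open state 4: 3b->4.
bbc: 2c undefined. 2c->0: no, aa/bbca meet in 1. 2c->1: no, aa/bbca meet in 1. 2c->2: no, ac/bbca meet in 3. 2c->3: ok.
abac: 3c undefined. 3c->0: no, aa/cacca meet in 1. 3c->1: no, ac/abacc meet in 3. 3c->2: no, ac/cacca meet in 3. 3c->3: no, ac/abacc meet in 3. 3c->4: ok.
acbb: 4b undefined. 4b->0: no, aa/acbbb meet in 1. 4b->1: no, ab/acbbb meet in 2. 4b->2: ok.
abacc: 4c undefined. 4c->0: ok.
acbbb: 2b undefined. 2b->0: ok.
cacca: 4a undefined. 4a->0: ok.
All examples now run through 5 states with every (state, symbol) defined. Accept strings end in {1,2,3}, Reject strings end in {0,4}; accept={1,2,3}.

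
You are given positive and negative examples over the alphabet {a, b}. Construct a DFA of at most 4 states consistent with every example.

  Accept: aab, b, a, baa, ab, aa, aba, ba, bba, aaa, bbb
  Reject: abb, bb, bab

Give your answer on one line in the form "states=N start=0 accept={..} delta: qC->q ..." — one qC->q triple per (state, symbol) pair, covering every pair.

states=3 start=0 accept={0,1} delta: 0a->0 0b->1 1a->1 1b->2 2a->0 2b->0

State merging on the prefix tree: take the shortest (then alphabetical) example prefix whose next move is undefined and point that move at state 0, else 1, else 2, ...; a target is out if some Accept/Reject pair would then sit in one state with the same input left (inseparable). If every existing state is out, open a new one.
a: 0a undefined. 0a->0: ok.
b: 0b undefined. 0b->0: no, aab/abb meet in 0. Open state 1: 0b->1.
ba: 1a undefined. 1a->0: no, aab/bab meet in 1. 1a->1: ok.
bb: 1b undefined. 1b->0: no, a/abb meet in 0. 1b->1: no, aab/abb meet in 1. Open state 2: 1b->2.
bba: 2a undefined. 2a->0: ok.
bbb: 2b undefined. 2b->0: ok.
All examples now run through 3 states with every (state, symbol) defined. Accept strings end in {0,1}, Reject strings end in {2}; accept={0,1}.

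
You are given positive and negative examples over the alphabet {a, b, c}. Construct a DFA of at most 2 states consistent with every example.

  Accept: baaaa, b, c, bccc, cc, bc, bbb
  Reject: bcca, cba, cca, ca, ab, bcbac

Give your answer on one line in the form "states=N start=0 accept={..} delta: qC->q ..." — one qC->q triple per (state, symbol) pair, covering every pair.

states=2 start=0 accept={0} delta: 0a->1 0b->0 0c->0 1a->0 1b->1 1c->1

Fold the examples into a partial DFA from state 0: repeatedly fix the first undefined (state, symbol) met by the shortest-then-alphabetical prefix, trying targets in increasing order and rejecting any under which an Accept and a Reject string meet in one state with the same remainder; add a state when all current targets are rejected. Accepting states are where Accept strings end.
a: 0a undefined. 0a->0: no, b/ab meet in 0 with "b" left. Open state 1: 0a->1.
b: 0b undefined. 0b->0: ok.
c: 0c undefined. 0c->0: ok.
ab: 1b undefined. 1b->0: no, b/ab meet in 0. 1b->1: ok.
baa: 1a undefined. 1a->0: ok.
bcbac: 1c undefined. 1c->0: no, baaaa/bcbac meet in 0. 1c->1: ok.
All examples now run through 2 states with every (state, symbol) defined. Accept strings end in {0}, Reject strings end in {1}; accept={0}.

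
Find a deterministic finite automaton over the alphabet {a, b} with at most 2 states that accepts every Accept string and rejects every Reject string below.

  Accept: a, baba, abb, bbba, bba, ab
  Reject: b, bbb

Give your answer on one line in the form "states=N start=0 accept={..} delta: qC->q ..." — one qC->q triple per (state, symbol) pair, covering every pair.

State merging on the prefix tree: take the shortest (then alphabetical) example prefix whose next move is undefined and point that move at state 0, else 1, else 2, ...; a target is out if some Accept/Reject pair would then sit in one state with the same input left (inseparable). If every existing state is out, open a new one.
a: 0a undefined. 0a->0: no, ab/b meet in 0 with "b" left. Open state 1: 0a->1.
b: 0b undefined. 0b->0: ok.
ab: 1b undefined. 1b->0: no, abb/b meet in 0. 1b->1: ok.
baba: 1a undefined. 1a->0: no, baba/b meet in 0. 1a->1: ok.
All examples now run through 2 states with every (state, symbol) defined. Accept strings end in {1}, Reject strings end in {0}; accept={1}.

states=2 start=0 accept={1} delta: 0a->1 0b->0 1a->1 1b->1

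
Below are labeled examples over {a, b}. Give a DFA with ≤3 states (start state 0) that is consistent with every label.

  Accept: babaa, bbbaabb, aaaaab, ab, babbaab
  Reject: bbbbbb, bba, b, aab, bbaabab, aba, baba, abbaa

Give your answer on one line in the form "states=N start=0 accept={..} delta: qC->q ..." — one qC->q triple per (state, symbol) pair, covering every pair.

states=3 start=0 accept={2} delta: 0a->1 0b->0 1a->2 1b->2 2a->1 2b->1

Fold the examples into a partial DFA from state 0: repeatedly fix the first undefined (state, symbol) met by the shortest-then-alphabetical prefix, trying targets in increasing order and rejecting any under which an Accept and a Reject string meet in one state with the same remainder; add a state when all current targets are rejected. Accepting states are where Accept strings end.
a: 0a undefined. 0a->0: no, aaaaab/b meet in 0 with "b" left. Open state 1: 0a->1.
b: 0b undefined. 0b->0: ok.
aa: 1a undefined. 1a->0: no, bbbaabb/bbbbbb meet in 0. 1a->1: no, aaaaab/aab meet in 1 with "b" left. Open state 2: 1a->2.
ab: 1b undefined. 1b->0: no, babaa/abbaa meet in 2. 1b->1: no, babaa/abbaa meet in 2 with "a" left. 1b->2: ok.
aaa: 2a undefined. 2a->0: no, babaa/bba meet in 1. 2a->1: ok.
aab: 2b undefined. 2b->0: no, babaa/bbaabab meet in 2. 2b->1: ok.
All examples now run through 3 states with every (state, symbol) defined. Accept strings end in {2}, Reject strings end in {0,1}; accept={2}.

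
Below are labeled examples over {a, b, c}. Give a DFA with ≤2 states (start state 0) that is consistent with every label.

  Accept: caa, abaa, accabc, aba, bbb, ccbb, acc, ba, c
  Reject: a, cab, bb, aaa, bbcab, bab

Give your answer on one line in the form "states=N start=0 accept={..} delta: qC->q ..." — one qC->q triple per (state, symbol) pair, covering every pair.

Fold the examples into a partial DFA from state 0: repeatedly fix the first undefined (state, symbol) met by the shortest-then-alphabetical prefix, trying targets in increasing order and rejecting any under which an Accept and a Reject string meet in one state with the same remainder; add a state when all current targets are rejected. Accepting states are where Accept strings end.
a: 0a undefined. 0a->0: ok.
b: 0b undefined. 0b->0: no, abaa/a meet in 0. Open state 1: 0b->1.
c: 0c undefined. 0c->0: no, caa/a meet in 0. 0c->1: ok.
ba: 1a undefined. 1a->0: no, caa/a meet in 0. 1a->1: ok.
bb: 1b undefined. 1b->0: ok.
cc: 1c undefined. 1c->0: no, accabc/a meet in 0. 1c->1: ok.
All examples now run through 2 states with every (state, symbol) defined. Accept strings end in {1}, Reject strings end in {0}; accept={1}.

states=2 start=0 accept={1} delta: 0a->0 0b->1 0c->1 1a->1 1b->0 1c->1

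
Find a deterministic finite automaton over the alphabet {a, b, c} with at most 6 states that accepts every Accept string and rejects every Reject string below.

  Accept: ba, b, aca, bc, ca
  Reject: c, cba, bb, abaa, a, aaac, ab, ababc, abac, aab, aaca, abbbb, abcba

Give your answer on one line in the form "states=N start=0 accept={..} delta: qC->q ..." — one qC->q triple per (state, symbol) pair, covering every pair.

states=4 start=0 accept={0,2} delta: 0a->1 0b->2 0c->1 1a->2 1b->3 1c->1 2a->0 2b->1 2c->0 3a->3 3b->0 3c->1

State merging on the prefix tree: take the shortest (then alphabetical) example prefix whose next move is undefined and point that move at state 0, else 1, else 2, ...; a target is out if some Accept/Reject pair would then sit in one state with the same input left (inseparable). If every existing state is out, open a new one.
a: 0a undefined. 0a->0: no, b/ab meet in 0 with "b" left. Open state 1: 0a->1.
b: 0b undefined. 0b->0: no, ba/a meet in 1. 0b->1: no, b/a meet in 1. Open state 2: 0b->2.
c: 0c undefined. 0c->0: no, ba/cba meet in 2 with "a" left. 0c->1: ok.
aa: 1a undefined. 1a->0: no, b/aab meet in 2. 1a->1: no, aca/aaca meet in 1 with "ca" left. 1a->2: ok.
ab: 1b undefined. 1b->0: no, b/abaa meet in 2. 1b->1: no, ba/abaa meet in 2 with "a" left. 1b->2: no, ba/cba meet in 2 with "a" left. Open state 3: 1b->3.
ac: 1c undefined. 1c->0: no, aca/c meet in 1. 1c->1: ok.
ba: 2a undefined. 2a->0: ok.
bb: 2b undefined. 2b->0: no, ba/bb meet in 0. 2b->1: ok.
bc: 2c undefined. 2c->0: ok.
aba: 3a undefined. 3a->0: no, ba/cba meet in 0. 3a->1: no, b/abaa meet in 2. 3a->2: no, ba/abaa meet in 0. 3a->3: ok.
abb: 3b undefined. 3b->0: ok.
abc: 3c undefined. 3c->0: no, ba/abac meet in 0. 3c->1: ok.
All examples now run through 4 states with every (state, symbol) defined. Accept strings end in {0,2}, Reject strings end in {1,3}; accept={0,2}.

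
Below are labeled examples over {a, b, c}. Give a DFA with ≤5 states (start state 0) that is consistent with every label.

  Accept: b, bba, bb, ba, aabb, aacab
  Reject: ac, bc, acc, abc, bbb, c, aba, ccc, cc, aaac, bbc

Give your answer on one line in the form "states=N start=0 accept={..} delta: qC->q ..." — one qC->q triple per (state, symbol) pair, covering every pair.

states=4 start=0 accept={1,2,3} delta: 0a->1 0b->2 0c->0 1a->0 1b->1 1c->0 2a->1 2b->3 2c->0 3a->1 3b->0 3c->0

Grow the machine one transition at a time. Run the examples from 0; the earliest place one falls off (shortest prefix, ties alphabetical) gets sent to the lowest-numbered state that keeps every Accept/Reject pair distinguishable — a pair clashes when both reach the same state with identical unread suffix — and to a fresh state only if none does.
a: 0a undefined. 0a->0: no, ba/aba meet in 0 with "ba" left. Open state 1: 0a->1.
b: 0b undefined. 0b->0: no, b/bbb meet in 0. 0b->1: no, bba/aba meet in 1 with "ba" left. Open state 2: 0b->2.
c: 0c undefined. 0c->0: ok.
aa: 1a undefined. 1a->0: ok.
ab: 1b undefined. 1b->0: no, aacab/abc meet in 0. 1b->1: ok.
ac: 1c undefined. 1c->0: ok.
ba: 2a undefined. 2a->0: no, ba/ac meet in 0. 2a->1: ok.
bb: 2b undefined. 2b->0: no, b/bbb meet in 2. 2b->1: no, bba/ac meet in 0. 2b->2: no, b/bbb meet in 2. Open state 3: 2b->3.
bc: 2c undefined. 2c->0: ok.
bba: 3a undefined. 3a->0: no, bba/ac meet in 0. 3a->1: ok.
bbb: 3b undefined. 3b->0: ok.
bbc: 3c undefined. 3c->0: ok.
All examples now run through 4 states with every (state, symbol) defined. Accept strings end in {1,2,3}, Reject strings end in {0}; accept={1,2,3}.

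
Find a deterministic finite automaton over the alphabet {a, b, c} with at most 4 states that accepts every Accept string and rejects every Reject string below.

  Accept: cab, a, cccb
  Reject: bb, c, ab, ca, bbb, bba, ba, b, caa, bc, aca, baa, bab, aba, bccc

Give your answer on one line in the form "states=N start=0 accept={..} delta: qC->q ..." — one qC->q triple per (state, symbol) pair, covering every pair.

Grow the machine one transition at a time. Run the examples from 0; the earliest place one falls off (shortest prefix, ties alphabetical) gets sent to the lowest-numbered state that keeps every Accept/Reject pair distinguishable — a pair clashes when both reach the same state with identical unread suffix — and to a fresh state only if none does.
a: 0a undefined. 0a->0: ok.
b: 0b undefined. 0b->0: no, a/bb meet in 0. Open state 1: 0b->1.
c: 0c undefined. 0c->0: no, cab/ab meet in 1. 0c->1: no, cab/bab meet in 1 with "ab" left. Open state 2: 0c->2.
ba: 1a undefined. 1a->0: no, a/ba meet in 0. 1a->1: ok.
bb: 1b undefined. 1b->0: no, a/bb meet in 0. 1b->1: ok.
bc: 1c undefined. 1c->0: no, a/bc meet in 0. 1c->1: ok.
ca: 2a undefined. 2a->0: no, cab/bb meet in 1. 2a->1: no, cab/bb meet in 1. 2a->2: ok.
cc: 2c undefined. 2c->0: ok.
cab: 2b undefined. 2b->0: ok.
All examples now run through 3 states with every (state, symbol) defined. Accept strings end in {0}, Reject strings end in {1,2}; accept={0}.

states=3 start=0 accept={0} delta: 0a->0 0b->1 0c->2 1a->1 1b->1 1c->1 2a->2 2b->0 2c->0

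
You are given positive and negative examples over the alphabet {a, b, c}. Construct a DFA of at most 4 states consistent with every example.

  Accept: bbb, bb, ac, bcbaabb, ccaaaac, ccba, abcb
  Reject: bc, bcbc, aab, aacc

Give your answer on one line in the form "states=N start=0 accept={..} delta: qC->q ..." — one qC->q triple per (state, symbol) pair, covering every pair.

states=3 start=0 accept={2} delta: 0a->0 0b->1 0c->2 1a->2 1b->2 1c->1 2a->0 2b->2 2c->0

State merging on the prefix tree: take the shortest (then alphabetical) example prefix whose next move is undefined and point that move at state 0, else 1, else 2, ...; a target is out if some Accept/Reject pair would then sit in one state with the same input left (inseparable). If every existing state is out, open a new one.
a: 0a undefined. 0a->0: ok.
b: 0b undefined. 0b->0: no, bbb/aab meet in 0. Open state 1: 0b->1.
c: 0c undefined. 0c->0: no, ac/aacc meet in 0. 0c->1: no, ac/aab meet in 1. Open state 2: 0c->2.
bb: 1b undefined. 1b->0: no, bbb/aab meet in 1. 1b->1: no, bbb/aab meet in 1. 1b->2: ok.
bc: 1c undefined. 1c->0: no, abcb/aab meet in 1. 1c->1: ok.
cc: 2c undefined. 2c->0: ok.
bbb: 2b undefined. 2b->0: no, bbb/bcbc meet in 0. 2b->1: no, bbb/bc meet in 1. 2b->2: ok.
bcba: 2a undefined. 2a->0: ok.
ccba: 1a undefined. 1a->0: no, ccba/bcbc meet in 0. 1a->1: no, ccba/bc meet in 1. 1a->2: ok.
All examples now run through 3 states with every (state, symbol) defined. Accept strings end in {2}, Reject strings end in {0,1}; accept={2}.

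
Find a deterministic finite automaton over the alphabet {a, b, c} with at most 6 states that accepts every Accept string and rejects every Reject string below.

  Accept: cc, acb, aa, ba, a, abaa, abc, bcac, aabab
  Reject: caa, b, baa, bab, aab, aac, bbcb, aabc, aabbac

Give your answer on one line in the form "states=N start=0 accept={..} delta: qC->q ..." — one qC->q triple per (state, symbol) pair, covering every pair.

State merging on the prefix tree: take the shortest (then alphabetical) example prefix whose next move is undefined and point that move at state 0, else 1, else 2, ...; a target is out if some Accept/Reject pair would then sit in one state with the same input left (inseparable). If every existing state is out, open a new one.
a: 0a undefined. 0a->0: no, abaa/baa meet in 0 with "baa" left. Open state 1: 0a->1.
b: 0b undefined. 0b->0: no, aa/baa meet in 1 with "a" left. 0b->1: no, a/b meet in 1. Open state 2: 0b->2.
c: 0c undefined. 0c->0: no, aa/caa meet in 1 with "a" left. 0c->1: ok.
aa: 1a undefined. 1a->0: no, a/caa meet in 1. 1a->1: no, cc/aac meet in 1 with "c" left. 1a->2: no, aa/b meet in 2. Open state 3: 1a->3.
ab: 1b undefined. 1b->0: ok.
ac: 1c undefined. 1c->0: no, acb/b meet in 2. 1c->1: ok.
ba: 2a undefined. 2a->0: no, cc/baa meet in 1. 2a->1: no, acb/bab meet in 0. 2a->2: no, ba/b meet in 2. 2a->3: ok.
bb: 2b undefined. 2b->0: no, acb/bbcb meet in 0. 2b->1: no, acb/bbcb meet in 0. 2b->2: ok.
bc: 2c undefined. 2c->0: ok.
aab: 3b undefined. 3b->0: no, cc/aabc meet in 1. 3b->1: no, cc/bab meet in 1. 3b->2: no, acb/aabc meet in 0. 3b->3: no, aa/bab meet in 3. Open state 4: 3b->4.
aac: 3c undefined. 3c->0: no, acb/aac meet in 0. 3c->1: no, cc/aac meet in 1. 3c->2: ok.
baa: 3a undefined. 3a->0: no, acb/caa meet in 0. 3a->1: no, cc/caa meet in 1. 3a->2: ok.
aaba: 4a undefined. 4a->0: no, aabab/caa meet in 2. 4a->1: ok.
aabb: 4b undefined. 4b->0: no, cc/aabbac meet in 1. 4b->1: ok.
aabc: 4c undefined. 4c->0: no, acb/aabc meet in 0. 4c->1: no, cc/aabc meet in 1. 4c->2: ok.
All examples now run through 5 states with every (state, symbol) defined. Accept strings end in {0,1,3}, Reject strings end in {2,4}; accept={0,1,3}.

states=5 start=0 accept={0,1,3} delta: 0a->1 0b->2 0c->1 1a->3 1b->0 1c->1 2a->3 2b->2 2c->0 3a->2 3b->4 3c->2 4a->1 4b->1 4c->2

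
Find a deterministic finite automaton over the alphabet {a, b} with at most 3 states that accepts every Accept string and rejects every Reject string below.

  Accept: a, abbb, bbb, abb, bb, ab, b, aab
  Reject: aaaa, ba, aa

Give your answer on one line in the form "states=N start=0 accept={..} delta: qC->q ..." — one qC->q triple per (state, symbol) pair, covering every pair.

State merging on the prefix tree: take the shortest (then alphabetical) example prefix whose next move is undefined and point that move at state 0, else 1, else 2, ...; a target is out if some Accept/Reject pair would then sit in one state with the same input left (inseparable). If every existing state is out, open a new one.
a: 0a undefined. 0a->0: no, a/aaaa meet in 0. Open state 1: 0a->1.
b: 0b undefined. 0b->0: no, a/ba meet in 1. 0b->1: ok.
aa: 1a undefined. 1a->0: ok.
ab: 1b undefined. 1b->0: no, abbb/aaaa meet in 0. 1b->1: ok.
All examples now run through 2 states with every (state, symbol) defined. Accept strings end in {1}, Reject strings end in {0}; accept={1}.

states=2 start=0 accept={1} delta: 0a->1 0b->1 1a->0 1b->1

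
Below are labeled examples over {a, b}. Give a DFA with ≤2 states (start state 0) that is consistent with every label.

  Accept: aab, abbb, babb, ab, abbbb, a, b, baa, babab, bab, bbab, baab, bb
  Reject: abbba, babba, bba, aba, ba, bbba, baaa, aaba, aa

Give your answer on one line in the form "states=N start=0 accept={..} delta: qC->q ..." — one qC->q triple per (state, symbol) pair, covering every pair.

State merging on the prefix tree: take the shortest (then alphabetical) example prefix whose next move is undefined and point that move at state 0, else 1, else 2, ...; a target is out if some Accept/Reject pair would then sit in one state with the same input left (inseparable). If every existing state is out, open a new one.
a: 0a undefined. 0a->0: no, a/aa meet in 0. Open state 1: 0a->1.
b: 0b undefined. 0b->0: no, a/bba meet in 1. 0b->1: ok.
aa: 1a undefined. 1a->0: ok.
ab: 1b undefined. 1b->0: no, aab/abbba meet in 1. 1b->1: ok.
All examples now run through 2 states with every (state, symbol) defined. Accept strings end in {1}, Reject strings end in {0}; accept={1}.

states=2 start=0 accept={1} delta: 0a->1 0b->1 1a->0 1b->1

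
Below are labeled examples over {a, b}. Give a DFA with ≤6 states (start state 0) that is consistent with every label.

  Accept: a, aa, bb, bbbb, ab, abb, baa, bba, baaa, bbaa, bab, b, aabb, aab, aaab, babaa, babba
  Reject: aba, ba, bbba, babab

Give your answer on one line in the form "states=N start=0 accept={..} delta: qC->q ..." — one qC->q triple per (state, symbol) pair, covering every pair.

Grow the machine one transition at a time. Run the examples from 0; the earliest place one falls off (shortest prefix, ties alphabetical) gets sent to the lowest-numbered state that keeps every Accept/Reject pair distinguishable — a pair clashes when both reach the same state with identical unread suffix — and to a fresh state only if none does.
a: 0a undefined. 0a->0: ok.
b: 0b undefined. 0b->0: no, a/aba meet in 0. Open state 1: 0b->1.
ba: 1a undefined. 1a->0: no, a/aba meet in 0. 1a->1: no, ab/aba meet in 1. Open state 2: 1a->2.
bb: 1b undefined. 1b->0: ok.
baa: 2a undefined. 2a->0: ok.
bab: 2b undefined. 2b->0: no, ab/babab meet in 1. 2b->1: no, ab/babab meet in 1. 2b->2: no, ab/babab meet in 1. Open state 3: 2b->3.
baba: 3a undefined. 3a->0: no, ab/babab meet in 1. 3a->1: no, a/babab meet in 0. 3a->2: no, bab/babab meet in 3. 3a->3: ok.
babb: 3b undefined. 3b->0: no, a/babab meet in 0. 3b->1: no, ab/babab meet in 1. 3b->2: ok.
All examples now run through 4 states with every (state, symbol) defined. Accept strings end in {0,1,3}, Reject strings end in {2}; accept={0,1,3}.

states=4 start=0 accept={0,1,3} delta: 0a->0 0b->1 1a->2 1b->0 2a->0 2b->3 3a->3 3b->2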